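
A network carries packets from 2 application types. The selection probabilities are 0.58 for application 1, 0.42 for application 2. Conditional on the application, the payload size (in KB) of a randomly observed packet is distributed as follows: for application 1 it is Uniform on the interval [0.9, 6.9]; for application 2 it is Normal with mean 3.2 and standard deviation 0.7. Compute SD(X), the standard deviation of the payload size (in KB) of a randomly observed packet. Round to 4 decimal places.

1.4371

Per component, 1: μ=3.9, E[X²]=18.21; 2: μ=3.2, E[X²]=10.73.
E[X] = 0.58·3.9 + 0.42·3.2 = 3.606.
E[X²] = 0.58·18.21 + 0.42·10.73 = 15.0684.
Var(X) = E[X²] − (E[X])² = 15.0684 − 13.0032 = 2.06516.
SD(X) = √2.06516 = 1.43707.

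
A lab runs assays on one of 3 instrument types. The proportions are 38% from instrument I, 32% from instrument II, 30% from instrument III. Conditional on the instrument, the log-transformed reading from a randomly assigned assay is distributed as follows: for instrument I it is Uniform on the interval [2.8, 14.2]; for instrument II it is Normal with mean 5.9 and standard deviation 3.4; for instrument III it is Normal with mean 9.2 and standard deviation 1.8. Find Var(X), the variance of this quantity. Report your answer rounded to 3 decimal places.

Per component, I: μ=8.5, E[X²]=83.08; II: μ=5.9, E[X²]=46.37; III: μ=9.2, E[X²]=87.88.
E[X] = 0.38·8.5 + 0.32·5.9 + 0.3·9.2 = 7.878.
E[X²] = 0.38·83.08 + 0.32·46.37 + 0.3·87.88 = 72.7728.
Var(X) = E[X²] − (E[X])² = 72.7728 − 62.0629 = 10.7099.

10.710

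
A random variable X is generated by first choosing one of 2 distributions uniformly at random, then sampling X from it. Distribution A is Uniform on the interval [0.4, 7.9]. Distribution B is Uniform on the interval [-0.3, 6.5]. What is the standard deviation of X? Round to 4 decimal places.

Per component, A: μ=4.15, E[X²]=21.91; B: μ=3.1, E[X²]=13.4633.
E[X] = 0.5·4.15 + 0.5·3.1 = 3.625.
E[X²] = 0.5·21.91 + 0.5·13.4633 = 17.6867.
Var(X) = E[X²] − (E[X])² = 17.6867 − 13.1406 = 4.54604.
SD(X) = √4.54604 = 2.13214.

2.1321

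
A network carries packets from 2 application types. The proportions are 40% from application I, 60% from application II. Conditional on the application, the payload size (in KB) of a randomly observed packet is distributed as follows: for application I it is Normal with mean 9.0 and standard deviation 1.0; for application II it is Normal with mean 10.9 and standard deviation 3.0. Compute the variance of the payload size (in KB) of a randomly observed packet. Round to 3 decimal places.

6.666

Per component, I: μ=9, E[X²]=82; II: μ=10.9, E[X²]=127.81.
E[X] = 0.4·9 + 0.6·10.9 = 10.14.
E[X²] = 0.4·82 + 0.6·127.81 = 109.486.
Var(X) = E[X²] − (E[X])² = 109.486 − 102.82 = 6.6664.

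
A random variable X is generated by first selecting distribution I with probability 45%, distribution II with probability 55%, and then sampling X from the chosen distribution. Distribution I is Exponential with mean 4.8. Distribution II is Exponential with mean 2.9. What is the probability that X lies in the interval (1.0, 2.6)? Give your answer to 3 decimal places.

Conditional on each component, P(1.0 < X < 2.6): I: 0.230159; II: 0.300368.
By total probability, P(1.0 < X < 2.6) = 0.45·0.230159 + 0.55·0.300368 = 0.268774.

0.269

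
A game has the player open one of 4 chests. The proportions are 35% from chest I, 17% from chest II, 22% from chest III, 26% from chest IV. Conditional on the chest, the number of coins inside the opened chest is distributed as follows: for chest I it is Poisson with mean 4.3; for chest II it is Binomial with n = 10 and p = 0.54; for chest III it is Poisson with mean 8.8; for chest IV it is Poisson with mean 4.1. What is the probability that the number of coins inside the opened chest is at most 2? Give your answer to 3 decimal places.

0.134

Conditional on each chest, P(X ≤ 2): I: 0.197355; II: 0.0317105; III: 0.00731357; IV: 0.223814.
By total probability, P(X ≤ 2) = 0.35·0.197355 + 0.17·0.0317105 + 0.22·0.00731357 + 0.26·0.223814 = 0.134266.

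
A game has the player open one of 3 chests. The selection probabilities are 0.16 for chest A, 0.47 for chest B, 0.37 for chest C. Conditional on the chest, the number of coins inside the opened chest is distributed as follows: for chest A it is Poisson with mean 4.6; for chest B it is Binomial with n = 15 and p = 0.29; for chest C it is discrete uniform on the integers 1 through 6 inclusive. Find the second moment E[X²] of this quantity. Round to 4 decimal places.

For each component E[X²] = Var + (mean)², giving A: 25.76; B: 22.011; C: 15.1667.
Overall E[X²] = 0.16·25.76 + 0.47·22.011 + 0.37·15.1667 = 20.0784.

20.0784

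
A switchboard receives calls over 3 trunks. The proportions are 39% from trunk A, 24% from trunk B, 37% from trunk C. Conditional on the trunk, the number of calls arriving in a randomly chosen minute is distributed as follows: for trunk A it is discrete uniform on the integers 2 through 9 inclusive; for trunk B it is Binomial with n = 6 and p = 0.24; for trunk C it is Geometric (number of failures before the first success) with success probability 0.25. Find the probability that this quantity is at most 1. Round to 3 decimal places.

Conditional on each trunk, P(X ≤ 1): A: 0; B: 0.557816; C: 0.4375.
By total probability, P(X ≤ 1) = 0.39·0 + 0.24·0.557816 + 0.37·0.4375 = 0.295751.

0.296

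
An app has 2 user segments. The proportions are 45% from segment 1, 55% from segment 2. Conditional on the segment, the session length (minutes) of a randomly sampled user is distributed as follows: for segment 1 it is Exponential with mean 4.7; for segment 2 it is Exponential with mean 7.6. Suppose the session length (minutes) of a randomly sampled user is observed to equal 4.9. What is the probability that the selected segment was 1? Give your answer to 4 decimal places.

Likelihoods f(4.9 | ·): 1: 0.0750114; 2: 0.0690527.
Posterior ∝ prior × likelihood. Numerator for 1: 0.45·0.0750114 = 0.0337551.
Normalizing constant: 0.45·0.0750114 + 0.55·0.0690527 = 0.0717341.
P(1 | observation) = 0.0337551 / 0.0717341 = 0.470559.

0.4706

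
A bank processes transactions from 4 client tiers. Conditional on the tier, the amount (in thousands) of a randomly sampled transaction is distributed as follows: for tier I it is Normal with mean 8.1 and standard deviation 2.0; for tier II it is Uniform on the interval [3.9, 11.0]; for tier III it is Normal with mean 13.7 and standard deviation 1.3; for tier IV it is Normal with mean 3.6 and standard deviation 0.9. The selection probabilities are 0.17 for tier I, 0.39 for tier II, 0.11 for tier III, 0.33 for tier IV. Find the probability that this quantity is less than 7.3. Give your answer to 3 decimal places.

0.575

Conditional on each tier, P(X < 7.3): I: 0.344578; II: 0.478873; III: 4.2597e-07; IV: 0.99998.
By total probability, P(X < 7.3) = 0.17·0.344578 + 0.39·0.478873 + 0.11·4.2597e-07 + 0.33·0.99998 = 0.575332.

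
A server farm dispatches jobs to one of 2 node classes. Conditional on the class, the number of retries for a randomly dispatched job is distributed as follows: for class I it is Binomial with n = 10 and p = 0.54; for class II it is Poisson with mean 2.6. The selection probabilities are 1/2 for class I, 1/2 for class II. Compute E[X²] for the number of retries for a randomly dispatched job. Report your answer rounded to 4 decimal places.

20.5020

For each component E[X²] = Var + (mean)², giving I: 31.644; II: 9.36.
Overall E[X²] = 0.5·31.644 + 0.5·9.36 = 20.502.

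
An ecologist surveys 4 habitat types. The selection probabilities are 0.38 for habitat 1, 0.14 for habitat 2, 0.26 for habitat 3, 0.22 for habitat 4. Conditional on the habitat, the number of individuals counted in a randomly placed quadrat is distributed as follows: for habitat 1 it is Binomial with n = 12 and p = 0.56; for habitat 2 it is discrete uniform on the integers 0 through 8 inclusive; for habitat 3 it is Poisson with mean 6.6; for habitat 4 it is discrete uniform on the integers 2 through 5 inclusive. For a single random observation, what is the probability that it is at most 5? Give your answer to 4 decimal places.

Conditional on each habitat, P(X ≤ 5): 1: 0.238018; 2: 0.666667; 3: 0.354673; 4: 1.
By total probability, P(X ≤ 5) = 0.38·0.238018 + 0.14·0.666667 + 0.26·0.354673 + 0.22·1 = 0.495995.

0.4960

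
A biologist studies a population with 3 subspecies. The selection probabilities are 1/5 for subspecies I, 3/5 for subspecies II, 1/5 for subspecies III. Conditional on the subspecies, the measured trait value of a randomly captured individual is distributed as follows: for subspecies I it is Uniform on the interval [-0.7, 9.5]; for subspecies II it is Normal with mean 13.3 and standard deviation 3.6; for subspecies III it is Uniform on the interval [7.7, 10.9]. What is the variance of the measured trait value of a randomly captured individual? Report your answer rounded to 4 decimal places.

Per component, I: μ=4.4, E[X²]=28.03; II: μ=13.3, E[X²]=189.85; III: μ=9.3, E[X²]=87.3433.
E[X] = 0.2·4.4 + 0.6·13.3 + 0.2·9.3 = 10.72.
E[X²] = 0.2·28.03 + 0.6·189.85 + 0.2·87.3433 = 136.985.
Var(X) = E[X²] − (E[X])² = 136.985 − 114.918 = 22.0663.

22.0663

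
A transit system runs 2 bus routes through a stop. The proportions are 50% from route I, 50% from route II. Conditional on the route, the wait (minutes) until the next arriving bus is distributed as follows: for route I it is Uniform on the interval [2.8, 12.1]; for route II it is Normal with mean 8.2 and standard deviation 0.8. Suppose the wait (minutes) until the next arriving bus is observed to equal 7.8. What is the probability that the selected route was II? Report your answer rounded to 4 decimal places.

0.8036

Likelihoods f(7.8 | ·): I: 0.107527; II: 0.440082.
Posterior ∝ prior × likelihood. Numerator for II: 0.5·0.440082 = 0.220041.
Normalizing constant: 0.5·0.107527 + 0.5·0.440082 = 0.273804.
P(II | observation) = 0.220041 / 0.273804 = 0.803643.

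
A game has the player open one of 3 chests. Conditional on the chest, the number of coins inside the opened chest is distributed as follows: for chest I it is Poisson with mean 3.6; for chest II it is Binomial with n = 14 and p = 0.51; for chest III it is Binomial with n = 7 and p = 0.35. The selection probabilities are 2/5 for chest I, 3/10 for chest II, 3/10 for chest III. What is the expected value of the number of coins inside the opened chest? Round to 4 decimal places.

Component means — I: 3.6; II: 7.14; III: 2.45.
E[X] = 0.4·3.6 + 0.3·7.14 + 0.3·2.45 = 4.317.

4.3170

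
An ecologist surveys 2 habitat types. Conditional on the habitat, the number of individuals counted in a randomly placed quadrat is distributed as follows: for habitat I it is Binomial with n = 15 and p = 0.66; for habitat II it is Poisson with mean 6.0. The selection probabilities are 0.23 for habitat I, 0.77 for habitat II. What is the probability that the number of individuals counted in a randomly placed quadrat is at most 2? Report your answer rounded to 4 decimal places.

Conditional on each habitat, P(X ≤ 2): I: 3.99359e-05; II: 0.0619688.
By total probability, P(X ≤ 2) = 0.23·3.99359e-05 + 0.77·0.0619688 = 0.0477252.

0.0477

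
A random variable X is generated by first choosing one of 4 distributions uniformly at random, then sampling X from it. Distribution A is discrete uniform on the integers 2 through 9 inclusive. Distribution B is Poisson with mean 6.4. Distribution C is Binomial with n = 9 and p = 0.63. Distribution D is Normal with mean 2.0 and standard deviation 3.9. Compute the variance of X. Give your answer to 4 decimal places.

Per component, A: μ=5.5, E[X²]=35.5; B: μ=6.4, E[X²]=47.36; C: μ=5.67, E[X²]=34.2468; D: μ=2, E[X²]=19.21.
E[X] = 0.25·5.5 + 0.25·6.4 + 0.25·5.67 + 0.25·2 = 4.8925.
E[X²] = 0.25·35.5 + 0.25·47.36 + 0.25·34.2468 + 0.25·19.21 = 34.0792.
Var(X) = E[X²] − (E[X])² = 34.0792 − 23.9366 = 10.1426.

10.1426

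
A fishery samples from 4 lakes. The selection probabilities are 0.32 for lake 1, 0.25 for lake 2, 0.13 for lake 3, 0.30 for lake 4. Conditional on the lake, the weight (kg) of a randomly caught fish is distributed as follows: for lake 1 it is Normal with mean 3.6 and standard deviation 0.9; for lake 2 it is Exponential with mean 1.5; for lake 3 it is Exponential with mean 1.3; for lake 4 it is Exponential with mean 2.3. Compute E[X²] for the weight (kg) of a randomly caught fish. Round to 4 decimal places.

For each component E[X²] = Var + (mean)², giving 1: 13.77; 2: 4.5; 3: 3.38; 4: 10.58.
Overall E[X²] = 0.32·13.77 + 0.25·4.5 + 0.13·3.38 + 0.3·10.58 = 9.1448.

9.1448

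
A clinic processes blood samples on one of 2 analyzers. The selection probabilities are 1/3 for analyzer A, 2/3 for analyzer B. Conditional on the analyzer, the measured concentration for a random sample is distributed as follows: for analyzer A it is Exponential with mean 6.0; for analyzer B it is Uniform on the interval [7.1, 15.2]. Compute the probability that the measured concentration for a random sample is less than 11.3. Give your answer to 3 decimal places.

0.628

Conditional on each analyzer, P(X < 11.3): A: 0.847918; B: 0.518519.
By total probability, P(X < 11.3) = 0.333333·0.847918 + 0.666667·0.518519 = 0.628318.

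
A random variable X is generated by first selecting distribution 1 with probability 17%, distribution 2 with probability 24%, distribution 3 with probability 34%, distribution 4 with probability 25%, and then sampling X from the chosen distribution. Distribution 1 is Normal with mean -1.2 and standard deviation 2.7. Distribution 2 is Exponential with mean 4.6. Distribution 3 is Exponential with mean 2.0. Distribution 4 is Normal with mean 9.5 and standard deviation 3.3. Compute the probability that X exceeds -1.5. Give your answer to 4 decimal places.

Conditional on each component, P(X > -1.5): 1: 0.544236; 2: 1; 3: 1; 4: 0.999571.
By total probability, P(X > -1.5) = 0.17·0.544236 + 0.24·1 + 0.34·1 + 0.25·0.999571 = 0.922413.

0.9224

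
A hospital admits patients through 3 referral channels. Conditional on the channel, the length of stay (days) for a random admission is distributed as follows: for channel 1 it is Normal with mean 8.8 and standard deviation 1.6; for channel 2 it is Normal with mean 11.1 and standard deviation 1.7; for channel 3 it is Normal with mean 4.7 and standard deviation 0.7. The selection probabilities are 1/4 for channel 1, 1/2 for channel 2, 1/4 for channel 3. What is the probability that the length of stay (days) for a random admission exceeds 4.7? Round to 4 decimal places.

0.8737

Conditional on each channel, P(X > 4.7): 1: 0.994804; 2: 0.999917; 3: 0.5.
By total probability, P(X > 4.7) = 0.25·0.994804 + 0.5·0.999917 + 0.25·0.5 = 0.873659.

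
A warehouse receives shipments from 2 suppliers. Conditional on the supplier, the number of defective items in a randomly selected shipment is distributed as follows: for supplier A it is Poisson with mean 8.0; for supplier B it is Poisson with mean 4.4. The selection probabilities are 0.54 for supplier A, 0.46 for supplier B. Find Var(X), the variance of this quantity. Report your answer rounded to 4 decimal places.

Per component, A: μ=8, E[X²]=72; B: μ=4.4, E[X²]=23.76.
E[X] = 0.54·8 + 0.46·4.4 = 6.344.
E[X²] = 0.54·72 + 0.46·23.76 = 49.8096.
Var(X) = E[X²] − (E[X])² = 49.8096 − 40.2463 = 9.56326.

9.5633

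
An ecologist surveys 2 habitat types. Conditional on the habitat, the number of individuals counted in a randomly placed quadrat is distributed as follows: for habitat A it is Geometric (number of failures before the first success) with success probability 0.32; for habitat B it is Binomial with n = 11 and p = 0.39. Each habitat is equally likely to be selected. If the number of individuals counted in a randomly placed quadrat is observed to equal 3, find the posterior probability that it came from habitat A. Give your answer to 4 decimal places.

0.3491

Likelihoods P(X=3 | ·): A: 0.100618; B: 0.187636.
Posterior ∝ prior × likelihood. Numerator for A: 0.5·0.100618 = 0.0503091.
Normalizing constant: 0.5·0.100618 + 0.5·0.187636 = 0.144127.
P(A | observation) = 0.0503091 / 0.144127 = 0.349061.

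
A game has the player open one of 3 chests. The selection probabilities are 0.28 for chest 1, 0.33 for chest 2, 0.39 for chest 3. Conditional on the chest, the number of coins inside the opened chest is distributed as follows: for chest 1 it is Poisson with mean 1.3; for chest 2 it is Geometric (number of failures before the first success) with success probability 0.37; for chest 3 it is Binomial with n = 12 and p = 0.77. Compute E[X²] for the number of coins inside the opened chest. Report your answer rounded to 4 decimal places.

For each component E[X²] = Var + (mean)², giving 1: 2.99; 2: 7.5011; 3: 87.5028.
Overall E[X²] = 0.28·2.99 + 0.33·7.5011 + 0.39·87.5028 = 37.4387.

37.4387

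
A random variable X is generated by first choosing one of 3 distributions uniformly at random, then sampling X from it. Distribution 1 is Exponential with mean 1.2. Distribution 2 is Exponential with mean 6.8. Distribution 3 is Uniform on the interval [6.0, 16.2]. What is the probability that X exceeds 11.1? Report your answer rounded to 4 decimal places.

Conditional on each component, P(X > 11.1): 1: 9.61117e-05; 2: 0.195469; 3: 0.5.
By total probability, P(X > 11.1) = 0.333333·9.61117e-05 + 0.333333·0.195469 + 0.333333·0.5 = 0.231855.

0.2319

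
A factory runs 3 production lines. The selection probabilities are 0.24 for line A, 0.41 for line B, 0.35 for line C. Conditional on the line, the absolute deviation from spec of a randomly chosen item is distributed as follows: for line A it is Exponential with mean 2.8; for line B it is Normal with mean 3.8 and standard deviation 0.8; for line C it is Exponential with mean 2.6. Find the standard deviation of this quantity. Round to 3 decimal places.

2.195

Per component, A: μ=2.8, E[X²]=15.68; B: μ=3.8, E[X²]=15.08; C: μ=2.6, E[X²]=13.52.
E[X] = 0.24·2.8 + 0.41·3.8 + 0.35·2.6 = 3.14.
E[X²] = 0.24·15.68 + 0.41·15.08 + 0.35·13.52 = 14.678.
Var(X) = E[X²] − (E[X])² = 14.678 − 9.8596 = 4.8184.
SD(X) = √4.8184 = 2.19509.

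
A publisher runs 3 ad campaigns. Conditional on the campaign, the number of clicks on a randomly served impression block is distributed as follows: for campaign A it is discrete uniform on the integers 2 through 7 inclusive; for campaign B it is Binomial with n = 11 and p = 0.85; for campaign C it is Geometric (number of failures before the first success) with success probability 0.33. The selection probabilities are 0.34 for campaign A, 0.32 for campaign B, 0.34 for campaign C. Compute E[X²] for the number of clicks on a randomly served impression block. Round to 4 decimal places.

39.7940

For each component E[X²] = Var + (mean)², giving A: 23.1667; B: 88.825; C: 10.2746.
Overall E[X²] = 0.34·23.1667 + 0.32·88.825 + 0.34·10.2746 = 39.794.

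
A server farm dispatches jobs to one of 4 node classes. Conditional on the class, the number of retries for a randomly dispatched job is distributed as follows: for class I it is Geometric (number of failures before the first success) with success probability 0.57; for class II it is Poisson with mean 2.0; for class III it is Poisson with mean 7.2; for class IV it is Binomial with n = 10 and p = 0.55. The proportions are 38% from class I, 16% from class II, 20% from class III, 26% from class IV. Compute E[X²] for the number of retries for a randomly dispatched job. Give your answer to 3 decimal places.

For each component E[X²] = Var + (mean)², giving I: 1.89258; II: 6; III: 59.04; IV: 32.725.
Overall E[X²] = 0.38·1.89258 + 0.16·6 + 0.2·59.04 + 0.26·32.725 = 21.9957.

21.996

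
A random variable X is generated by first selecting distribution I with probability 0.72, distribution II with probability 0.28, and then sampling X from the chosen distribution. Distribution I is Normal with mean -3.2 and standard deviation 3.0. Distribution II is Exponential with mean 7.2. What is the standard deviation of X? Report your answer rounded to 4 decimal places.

6.5422

Per component, I: μ=-3.2, E[X²]=19.24; II: μ=7.2, E[X²]=103.68.
E[X] = 0.72·-3.2 + 0.28·7.2 = -0.288.
E[X²] = 0.72·19.24 + 0.28·103.68 = 42.8832.
Var(X) = E[X²] − (E[X])² = 42.8832 − 0.082944 = 42.8003.
SD(X) = √42.8003 = 6.54219.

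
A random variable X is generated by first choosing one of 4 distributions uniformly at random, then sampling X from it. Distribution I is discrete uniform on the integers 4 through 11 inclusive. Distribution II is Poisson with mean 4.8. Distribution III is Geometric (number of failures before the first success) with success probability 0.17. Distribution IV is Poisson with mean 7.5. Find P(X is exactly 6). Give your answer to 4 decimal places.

0.1143

Conditional on each component, P(X = 6): I: 0.125; II: 0.139798; III: 0.0555799; IV: 0.136718.
By total probability, P(X = 6) = 0.25·0.125 + 0.25·0.139798 + 0.25·0.0555799 + 0.25·0.136718 = 0.114274.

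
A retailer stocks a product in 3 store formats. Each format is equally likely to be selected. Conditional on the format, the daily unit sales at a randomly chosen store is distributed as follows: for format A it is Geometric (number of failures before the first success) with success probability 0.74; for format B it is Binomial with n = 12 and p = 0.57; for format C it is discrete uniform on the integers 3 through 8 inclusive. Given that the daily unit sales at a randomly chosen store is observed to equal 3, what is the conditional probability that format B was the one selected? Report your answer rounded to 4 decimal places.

0.1023

Likelihoods P(X=3 | ·): A: 0.0130062; B: 0.0204769; C: 0.166667.
Posterior ∝ prior × likelihood. Numerator for B: 0.333333·0.0204769 = 0.00682562.
Normalizing constant: 0.333333·0.0130062 + 0.333333·0.0204769 + 0.333333·0.166667 = 0.0667166.
P(B | observation) = 0.00682562 / 0.0667166 = 0.102308.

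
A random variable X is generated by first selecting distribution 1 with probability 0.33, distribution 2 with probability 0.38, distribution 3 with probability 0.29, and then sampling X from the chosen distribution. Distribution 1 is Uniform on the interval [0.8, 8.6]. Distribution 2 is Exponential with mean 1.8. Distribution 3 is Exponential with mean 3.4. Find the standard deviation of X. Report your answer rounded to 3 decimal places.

2.785

Per component, 1: μ=4.7, E[X²]=27.16; 2: μ=1.8, E[X²]=6.48; 3: μ=3.4, E[X²]=23.12.
E[X] = 0.33·4.7 + 0.38·1.8 + 0.29·3.4 = 3.221.
E[X²] = 0.33·27.16 + 0.38·6.48 + 0.29·23.12 = 18.13.
Var(X) = E[X²] − (E[X])² = 18.13 − 10.3748 = 7.75516.
SD(X) = √7.75516 = 2.78481.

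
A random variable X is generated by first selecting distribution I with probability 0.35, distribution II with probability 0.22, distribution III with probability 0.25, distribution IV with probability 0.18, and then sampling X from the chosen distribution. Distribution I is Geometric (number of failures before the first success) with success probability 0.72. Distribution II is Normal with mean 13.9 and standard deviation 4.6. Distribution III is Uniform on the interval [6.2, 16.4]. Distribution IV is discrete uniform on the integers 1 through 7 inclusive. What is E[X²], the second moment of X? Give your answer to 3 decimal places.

85.093

For each component E[X²] = Var + (mean)², giving I: 0.691358; II: 214.37; III: 136.36; IV: 20.
Overall E[X²] = 0.35·0.691358 + 0.22·214.37 + 0.25·136.36 + 0.18·20 = 85.0934.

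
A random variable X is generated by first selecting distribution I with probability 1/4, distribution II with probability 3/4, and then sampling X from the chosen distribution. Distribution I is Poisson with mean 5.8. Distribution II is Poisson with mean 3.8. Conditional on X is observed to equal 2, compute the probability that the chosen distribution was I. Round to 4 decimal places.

Likelihoods P(X=2 | ·): I: 0.0509235; II: 0.161517.
Posterior ∝ prior × likelihood. Numerator for I: 0.25·0.0509235 = 0.0127309.
Normalizing constant: 0.25·0.0509235 + 0.75·0.161517 = 0.133869.
P(I | observation) = 0.0127309 / 0.133869 = 0.0950997.

0.0951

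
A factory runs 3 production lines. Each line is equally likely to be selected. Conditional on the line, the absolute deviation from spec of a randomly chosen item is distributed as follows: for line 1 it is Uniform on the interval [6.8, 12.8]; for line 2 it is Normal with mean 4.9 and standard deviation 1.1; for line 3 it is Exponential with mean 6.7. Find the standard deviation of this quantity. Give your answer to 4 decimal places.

Per component, 1: μ=9.8, E[X²]=99.04; 2: μ=4.9, E[X²]=25.22; 3: μ=6.7, E[X²]=89.78.
E[X] = 0.333333·9.8 + 0.333333·4.9 + 0.333333·6.7 = 7.13333.
E[X²] = 0.333333·99.04 + 0.333333·25.22 + 0.333333·89.78 = 71.3467.
Var(X) = E[X²] − (E[X])² = 71.3467 − 50.8844 = 20.4622.
SD(X) = √20.4622 = 4.52352.

4.5235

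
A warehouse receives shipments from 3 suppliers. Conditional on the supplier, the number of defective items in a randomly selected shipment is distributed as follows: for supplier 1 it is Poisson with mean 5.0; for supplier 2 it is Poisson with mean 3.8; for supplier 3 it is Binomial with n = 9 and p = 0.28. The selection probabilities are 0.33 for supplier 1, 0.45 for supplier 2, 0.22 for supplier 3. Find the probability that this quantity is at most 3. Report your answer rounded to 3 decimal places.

0.471

Conditional on each supplier, P(X ≤ 3): 1: 0.265026; 2: 0.473485; 3: 0.773989.
By total probability, P(X ≤ 3) = 0.33·0.265026 + 0.45·0.473485 + 0.22·0.773989 = 0.470804.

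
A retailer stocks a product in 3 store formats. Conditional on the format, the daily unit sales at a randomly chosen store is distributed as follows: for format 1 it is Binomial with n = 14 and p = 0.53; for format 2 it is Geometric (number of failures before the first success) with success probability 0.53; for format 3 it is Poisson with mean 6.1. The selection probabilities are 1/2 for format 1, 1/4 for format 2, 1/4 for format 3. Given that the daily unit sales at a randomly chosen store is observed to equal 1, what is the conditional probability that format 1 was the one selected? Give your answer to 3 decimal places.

0.003

Likelihoods P(X=1 | ·): 1: 0.000405206; 2: 0.2491; 3: 0.0136815.
Posterior ∝ prior × likelihood. Numerator for 1: 0.5·0.000405206 = 0.000202603.
Normalizing constant: 0.5·0.000405206 + 0.25·0.2491 + 0.25·0.0136815 = 0.065898.
P(1 | observation) = 0.000202603 / 0.065898 = 0.0030745.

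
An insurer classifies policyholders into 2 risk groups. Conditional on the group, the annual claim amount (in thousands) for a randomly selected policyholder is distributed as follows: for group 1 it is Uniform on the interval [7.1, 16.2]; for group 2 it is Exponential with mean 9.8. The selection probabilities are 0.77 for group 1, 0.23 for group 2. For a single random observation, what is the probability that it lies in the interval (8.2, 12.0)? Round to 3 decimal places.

0.354

Conditional on each group, P(8.2 < X < 12.0): 1: 0.417582; 2: 0.139215.
By total probability, P(8.2 < X < 12.0) = 0.77·0.417582 + 0.23·0.139215 = 0.353558.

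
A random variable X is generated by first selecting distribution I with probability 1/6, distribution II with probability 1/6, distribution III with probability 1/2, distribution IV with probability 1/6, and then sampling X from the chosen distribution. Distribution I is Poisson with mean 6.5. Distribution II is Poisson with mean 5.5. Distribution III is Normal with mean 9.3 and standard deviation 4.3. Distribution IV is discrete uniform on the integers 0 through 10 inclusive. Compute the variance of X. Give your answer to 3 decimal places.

16.406

Per component, I: μ=6.5, E[X²]=48.75; II: μ=5.5, E[X²]=35.75; III: μ=9.3, E[X²]=104.98; IV: μ=5, E[X²]=35.
E[X] = 0.166667·6.5 + 0.166667·5.5 + 0.5·9.3 + 0.166667·5 = 7.48333.
E[X²] = 0.166667·48.75 + 0.166667·35.75 + 0.5·104.98 + 0.166667·35 = 72.4067.
Var(X) = E[X²] − (E[X])² = 72.4067 − 56.0003 = 16.4064.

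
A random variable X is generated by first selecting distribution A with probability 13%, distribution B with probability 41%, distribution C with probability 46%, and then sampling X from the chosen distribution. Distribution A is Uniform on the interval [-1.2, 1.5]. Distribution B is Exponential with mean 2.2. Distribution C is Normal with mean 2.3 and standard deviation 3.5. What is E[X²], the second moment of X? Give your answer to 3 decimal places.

For each component E[X²] = Var + (mean)², giving A: 0.63; B: 9.68; C: 17.54.
Overall E[X²] = 0.13·0.63 + 0.41·9.68 + 0.46·17.54 = 12.1191.

12.119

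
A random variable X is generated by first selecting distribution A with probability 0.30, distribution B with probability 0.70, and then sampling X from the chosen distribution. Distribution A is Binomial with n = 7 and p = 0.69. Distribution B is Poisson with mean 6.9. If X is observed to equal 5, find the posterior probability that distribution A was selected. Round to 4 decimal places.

0.5074

Likelihoods P(X=5 | ·): A: 0.315637; B: 0.131351.
Posterior ∝ prior × likelihood. Numerator for A: 0.3·0.315637 = 0.0946911.
Normalizing constant: 0.3·0.315637 + 0.7·0.131351 = 0.186637.
P(A | observation) = 0.0946911 / 0.186637 = 0.507356.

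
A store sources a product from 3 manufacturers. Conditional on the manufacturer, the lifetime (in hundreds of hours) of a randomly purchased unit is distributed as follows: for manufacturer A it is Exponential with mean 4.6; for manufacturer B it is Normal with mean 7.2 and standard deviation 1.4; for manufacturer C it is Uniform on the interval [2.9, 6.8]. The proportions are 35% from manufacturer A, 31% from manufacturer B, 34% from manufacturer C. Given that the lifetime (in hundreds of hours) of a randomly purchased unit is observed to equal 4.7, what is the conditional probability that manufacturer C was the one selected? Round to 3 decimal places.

Likelihoods f(4.7 | ·): A: 0.078254; B: 0.057856; C: 0.25641.
Posterior ∝ prior × likelihood. Numerator for C: 0.34·0.25641 = 0.0871795.
Normalizing constant: 0.35·0.078254 + 0.31·0.057856 + 0.34·0.25641 = 0.132504.
P(C | observation) = 0.0871795 / 0.132504 = 0.65794.

0.658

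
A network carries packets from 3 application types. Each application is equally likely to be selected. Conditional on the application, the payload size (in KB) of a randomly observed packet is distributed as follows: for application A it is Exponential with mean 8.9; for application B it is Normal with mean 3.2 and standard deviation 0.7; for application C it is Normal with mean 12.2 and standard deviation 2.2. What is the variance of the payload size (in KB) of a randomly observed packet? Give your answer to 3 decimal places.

42.000

Per component, A: μ=8.9, E[X²]=158.42; B: μ=3.2, E[X²]=10.73; C: μ=12.2, E[X²]=153.68.
E[X] = 0.333333·8.9 + 0.333333·3.2 + 0.333333·12.2 = 8.1.
E[X²] = 0.333333·158.42 + 0.333333·10.73 + 0.333333·153.68 = 107.61.
Var(X) = E[X²] − (E[X])² = 107.61 − 65.61 = 42.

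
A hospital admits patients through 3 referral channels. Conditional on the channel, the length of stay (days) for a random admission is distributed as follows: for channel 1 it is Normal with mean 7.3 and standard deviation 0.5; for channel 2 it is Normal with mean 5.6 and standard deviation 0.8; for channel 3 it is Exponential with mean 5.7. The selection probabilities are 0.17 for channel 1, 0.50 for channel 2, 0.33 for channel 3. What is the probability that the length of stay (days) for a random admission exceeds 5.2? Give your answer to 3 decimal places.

0.648

Conditional on each channel, P(X > 5.2): 1: 0.999987; 2: 0.691462; 3: 0.401607.
By total probability, P(X > 5.2) = 0.17·0.999987 + 0.5·0.691462 + 0.33·0.401607 = 0.648259.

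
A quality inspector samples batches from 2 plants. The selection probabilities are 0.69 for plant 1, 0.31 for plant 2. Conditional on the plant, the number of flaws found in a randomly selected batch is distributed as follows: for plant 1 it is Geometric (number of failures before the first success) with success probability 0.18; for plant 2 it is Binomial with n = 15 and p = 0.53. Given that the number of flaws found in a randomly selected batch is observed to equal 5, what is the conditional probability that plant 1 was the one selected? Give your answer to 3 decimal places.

Likelihoods P(X=5 | ·): 1: 0.0667332; 2: 0.0660562.
Posterior ∝ prior × likelihood. Numerator for 1: 0.69·0.0667332 = 0.0460459.
Normalizing constant: 0.69·0.0667332 + 0.31·0.0660562 = 0.0665233.
P(1 | observation) = 0.0460459 / 0.0665233 = 0.692177.

0.692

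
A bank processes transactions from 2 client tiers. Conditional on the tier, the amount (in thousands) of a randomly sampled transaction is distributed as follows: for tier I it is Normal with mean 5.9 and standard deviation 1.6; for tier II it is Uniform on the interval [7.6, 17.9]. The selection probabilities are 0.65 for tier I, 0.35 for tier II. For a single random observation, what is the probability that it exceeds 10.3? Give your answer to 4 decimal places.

Conditional on each tier, P(X > 10.3): I: 0.00297976; II: 0.737864.
By total probability, P(X > 10.3) = 0.65·0.00297976 + 0.35·0.737864 = 0.260189.

0.2602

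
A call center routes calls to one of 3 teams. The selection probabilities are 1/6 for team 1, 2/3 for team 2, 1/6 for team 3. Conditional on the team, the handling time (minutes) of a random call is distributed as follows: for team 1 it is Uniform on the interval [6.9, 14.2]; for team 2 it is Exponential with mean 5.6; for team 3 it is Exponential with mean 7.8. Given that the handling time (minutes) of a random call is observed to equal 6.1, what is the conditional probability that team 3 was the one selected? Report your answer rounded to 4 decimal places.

Likelihoods f(6.1 | ·): 1: 0; 2: 0.0600816; 3: 0.0586496.
Posterior ∝ prior × likelihood. Numerator for 3: 0.166667·0.0586496 = 0.00977493.
Normalizing constant: 0.166667·0 + 0.666667·0.0600816 + 0.166667·0.0586496 = 0.0498293.
P(3 | observation) = 0.00977493 / 0.0498293 = 0.196168.

0.1962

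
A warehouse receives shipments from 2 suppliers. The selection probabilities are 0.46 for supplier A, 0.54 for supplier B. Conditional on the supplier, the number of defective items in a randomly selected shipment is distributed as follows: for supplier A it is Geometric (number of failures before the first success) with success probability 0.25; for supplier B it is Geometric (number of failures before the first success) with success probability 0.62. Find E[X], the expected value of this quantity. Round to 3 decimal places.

Component means — A: 3; B: 0.612903.
E[X] = 0.46·3 + 0.54·0.612903 = 1.71097.

1.711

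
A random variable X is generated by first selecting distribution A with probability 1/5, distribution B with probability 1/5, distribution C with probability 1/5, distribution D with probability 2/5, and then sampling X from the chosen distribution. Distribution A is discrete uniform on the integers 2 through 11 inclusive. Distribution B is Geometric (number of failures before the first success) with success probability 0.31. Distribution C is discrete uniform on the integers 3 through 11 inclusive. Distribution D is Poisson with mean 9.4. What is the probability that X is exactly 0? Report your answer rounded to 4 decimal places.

0.0620

Conditional on each component, P(X = 0): A: 0; B: 0.31; C: 0; D: 8.27241e-05.
By total probability, P(X = 0) = 0.2·0 + 0.2·0.31 + 0.2·0 + 0.4·8.27241e-05 = 0.0620331.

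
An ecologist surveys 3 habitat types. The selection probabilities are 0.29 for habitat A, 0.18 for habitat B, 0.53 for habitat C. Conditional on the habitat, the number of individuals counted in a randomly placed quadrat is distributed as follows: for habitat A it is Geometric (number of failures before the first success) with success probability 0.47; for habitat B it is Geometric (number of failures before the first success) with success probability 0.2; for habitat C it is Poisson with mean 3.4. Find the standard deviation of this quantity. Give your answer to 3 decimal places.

Per component, A: μ=1.12766, E[X²]=3.67089; B: μ=4, E[X²]=36; C: μ=3.4, E[X²]=14.96.
E[X] = 0.29·1.12766 + 0.18·4 + 0.53·3.4 = 2.84902.
E[X²] = 0.29·3.67089 + 0.18·36 + 0.53·14.96 = 15.4734.
Var(X) = E[X²] − (E[X])² = 15.4734 − 8.11692 = 7.35644.
SD(X) = √7.35644 = 2.71228.

2.712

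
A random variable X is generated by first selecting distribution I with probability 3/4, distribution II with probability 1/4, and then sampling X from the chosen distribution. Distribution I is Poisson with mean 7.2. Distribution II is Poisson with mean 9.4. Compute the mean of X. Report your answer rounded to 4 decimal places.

Component means — I: 7.2; II: 9.4.
E[X] = 0.75·7.2 + 0.25·9.4 = 7.75.

7.7500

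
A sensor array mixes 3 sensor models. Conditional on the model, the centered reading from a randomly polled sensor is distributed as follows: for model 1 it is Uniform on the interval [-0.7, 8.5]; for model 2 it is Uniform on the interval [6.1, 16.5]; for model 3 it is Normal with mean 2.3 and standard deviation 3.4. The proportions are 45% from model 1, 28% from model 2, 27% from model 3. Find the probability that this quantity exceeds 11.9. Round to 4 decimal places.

Conditional on each model, P(X > 11.9): 1: 0; 2: 0.442308; 3: 0.0023749.
By total probability, P(X > 11.9) = 0.45·0 + 0.28·0.442308 + 0.27·0.0023749 = 0.124487.

0.1245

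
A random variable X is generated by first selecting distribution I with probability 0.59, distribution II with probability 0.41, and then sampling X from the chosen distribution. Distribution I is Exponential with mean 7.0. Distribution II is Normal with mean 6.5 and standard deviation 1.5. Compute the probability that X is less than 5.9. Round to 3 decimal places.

Conditional on each component, P(X < 5.9): I: 0.569521; II: 0.344578.
By total probability, P(X < 5.9) = 0.59·0.569521 + 0.41·0.344578 = 0.477295.

0.477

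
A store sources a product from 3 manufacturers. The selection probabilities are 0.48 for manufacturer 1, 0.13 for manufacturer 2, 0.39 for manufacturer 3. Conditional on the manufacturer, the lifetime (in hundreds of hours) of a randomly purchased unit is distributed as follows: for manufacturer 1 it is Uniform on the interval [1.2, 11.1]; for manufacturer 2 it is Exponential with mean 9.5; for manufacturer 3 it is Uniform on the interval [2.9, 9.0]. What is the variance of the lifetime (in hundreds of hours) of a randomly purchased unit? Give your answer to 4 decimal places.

18.2089

Per component, 1: μ=6.15, E[X²]=45.99; 2: μ=9.5, E[X²]=180.5; 3: μ=5.95, E[X²]=38.5033.
E[X] = 0.48·6.15 + 0.13·9.5 + 0.39·5.95 = 6.5075.
E[X²] = 0.48·45.99 + 0.13·180.5 + 0.39·38.5033 = 60.5565.
Var(X) = E[X²] − (E[X])² = 60.5565 − 42.3476 = 18.2089.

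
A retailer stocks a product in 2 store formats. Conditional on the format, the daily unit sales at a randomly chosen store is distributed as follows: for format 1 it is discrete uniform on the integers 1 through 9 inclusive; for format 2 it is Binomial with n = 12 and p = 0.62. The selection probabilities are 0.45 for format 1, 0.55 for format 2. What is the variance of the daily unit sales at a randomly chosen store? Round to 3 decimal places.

Per component, 1: μ=5, E[X²]=31.6667; 2: μ=7.44, E[X²]=58.1808.
E[X] = 0.45·5 + 0.55·7.44 = 6.342.
E[X²] = 0.45·31.6667 + 0.55·58.1808 = 46.2494.
Var(X) = E[X²] − (E[X])² = 46.2494 − 40.221 = 6.02848.

6.028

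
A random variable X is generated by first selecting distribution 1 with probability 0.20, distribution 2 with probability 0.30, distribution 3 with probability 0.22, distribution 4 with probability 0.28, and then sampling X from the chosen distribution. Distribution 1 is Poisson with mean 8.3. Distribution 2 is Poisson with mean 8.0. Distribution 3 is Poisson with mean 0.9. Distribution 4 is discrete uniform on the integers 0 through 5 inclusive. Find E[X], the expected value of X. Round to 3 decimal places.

Component means — 1: 8.3; 2: 8; 3: 0.9; 4: 2.5.
E[X] = 0.2·8.3 + 0.3·8 + 0.22·0.9 + 0.28·2.5 = 4.958.

4.958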